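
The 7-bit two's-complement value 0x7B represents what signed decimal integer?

pattern = 1111011 (MSB is 1 ⇒ negative)
Invert: 0000100, add 1 → 0000101 = 5, so the value is -5.
(Equivalently: 123 - 2^7 = 123 - 128 = -5.)

-5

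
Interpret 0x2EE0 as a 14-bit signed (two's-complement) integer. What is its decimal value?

-4384

pattern = 10111011100000 (MSB is 1 ⇒ negative)
Invert: 01000100011111, add 1 → 01000100100000 = 4384, so the value is -4384.
(Equivalently: 12000 - 2^14 = 12000 - 16384 = -4384.)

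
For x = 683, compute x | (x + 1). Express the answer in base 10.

x = 1010101011 = 683
x + 1 = 1010101100
OR    = 1010101111 = 687
(x | (x + 1) sets the lowest cleared bit.)

687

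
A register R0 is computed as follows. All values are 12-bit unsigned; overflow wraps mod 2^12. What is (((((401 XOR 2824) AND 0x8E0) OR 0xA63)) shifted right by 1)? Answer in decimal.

1393

401 = 000110010001
2824 = 101100001000
→ XOR → 101010011001 = 2713
0x8E0 = 100011100000
→ AND → 100010000000 = 2176
0xA63 = 101001100011
→ OR → 101011100011 = 2787
→ shifted right by 1 → 010101110001 = 1393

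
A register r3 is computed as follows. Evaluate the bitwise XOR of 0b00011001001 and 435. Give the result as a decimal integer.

a = 011001001
435 = 110110011
XOR → 101111010 = 378

378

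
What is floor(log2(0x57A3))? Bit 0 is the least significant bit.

14

0x57A3 = 101011110100011
The topmost 1 is at position 14 (since 2^14 = 16384 ≤ 22435 < 32768).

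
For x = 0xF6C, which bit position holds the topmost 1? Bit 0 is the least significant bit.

0xF6C = 111101101100
The topmost 1 is at position 11 (since 2^11 = 2048 ≤ 3948 < 4096).

11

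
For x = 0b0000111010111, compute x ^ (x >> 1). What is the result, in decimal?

316

x = 111010111 = 471
x>>1 = 011101011
XOR  = 100111100 = 316
(x ^ (x >> 1) gives the standard binary-reflected Gray code of x.)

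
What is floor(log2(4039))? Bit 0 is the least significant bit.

4039 = 111111000111
The topmost 1 is at position 11 (since 2^11 = 2048 ≤ 4039 < 4096).

11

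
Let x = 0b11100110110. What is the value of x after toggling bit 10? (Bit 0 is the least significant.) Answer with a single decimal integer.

x = 11100110110
bit 10 is currently 1; toggle it via x ^ (1 << 10) = x ^ 1024
→ 01100110110 = 822

822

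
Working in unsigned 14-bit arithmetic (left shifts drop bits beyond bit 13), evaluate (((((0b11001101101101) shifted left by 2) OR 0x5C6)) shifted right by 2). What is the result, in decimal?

0b11001101101101 = 11001101101101
→ shifted left by 2 (mod 2^14) → 00110110110100 = 3508
0x5C6 = 00010111000110
→ OR → 00110111110110 = 3574
→ shifted right by 2 → 00001101111101 = 893

893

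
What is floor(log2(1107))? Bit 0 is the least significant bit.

10

1107 = 10001010011
The topmost 1 is at position 10 (since 2^10 = 1024 ≤ 1107 < 2048).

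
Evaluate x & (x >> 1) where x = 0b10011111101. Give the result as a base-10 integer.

124

x = 10011111101 = 1277
x>>1 = 01001111110
AND  = 00001111100 = 124
(x & (x >> 1) has a 1 wherever x has two consecutive 1 bits.)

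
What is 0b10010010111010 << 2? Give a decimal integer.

37608

x = 0010010010111010
shift left by 2 → 1001001011101000 = 37608
(equivalently, 9402 × 2^2 = 9402 × 4)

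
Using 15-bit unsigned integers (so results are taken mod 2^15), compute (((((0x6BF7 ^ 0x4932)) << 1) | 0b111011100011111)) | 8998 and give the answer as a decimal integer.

0x6BF7 = 110101111110111
0x4932 = 100100100110010
→ ^ → 010001011000101 = 8901
→ << 1 (mod 2^15) → 100010110001010 = 17802
0b111011100011111 = 111011100011111
→ | → 111011110011111 = 30623
8998 = 010001100100110
→ | → 111011110111111 = 30655

30655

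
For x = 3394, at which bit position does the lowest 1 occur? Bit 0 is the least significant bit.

3394 = 110101000010
Trailing zeros: 1, so the lowest set bit is bit 1 (value 2).

1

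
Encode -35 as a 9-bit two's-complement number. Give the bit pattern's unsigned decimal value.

477

35 in 9 bits: 000100011
Invert: 111011100
Add 1:  111011101 = 477
(Check: 2^9 - 35 = 512 - 35 = 477.)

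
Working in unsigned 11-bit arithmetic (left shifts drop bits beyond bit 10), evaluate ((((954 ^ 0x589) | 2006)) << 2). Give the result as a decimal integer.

2012

954 = 01110111010
0x589 = 10110001001
→ ^ → 11000110011 = 1587
2006 = 11111010110
→ | → 11111110111 = 2039
→ << 2 (mod 2^11) → 11111011100 = 2012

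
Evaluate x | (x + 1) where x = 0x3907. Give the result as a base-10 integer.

x = 11100100000111 = 14599
x + 1 = 11100100001000
OR    = 11100100001111 = 14607
(x | (x + 1) sets the lowest cleared bit.)

14607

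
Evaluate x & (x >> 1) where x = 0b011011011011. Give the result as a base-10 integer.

x = 11011011011 = 1755
x>>1 = 01101101101
AND  = 01001001001 = 585
(x & (x >> 1) has a 1 wherever x has two consecutive 1 bits.)

585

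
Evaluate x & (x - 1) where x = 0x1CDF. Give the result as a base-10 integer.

x = 1110011011111 = 7391
x - 1 = 1110011011110
AND   = 1110011011110 = 7390
(x & (x - 1) clears the lowest set bit of x.)

7390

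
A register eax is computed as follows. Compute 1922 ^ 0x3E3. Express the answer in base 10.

1121

1922 = 11110000010
0x3E3 = 01111100011
XOR → 10001100001 = 1121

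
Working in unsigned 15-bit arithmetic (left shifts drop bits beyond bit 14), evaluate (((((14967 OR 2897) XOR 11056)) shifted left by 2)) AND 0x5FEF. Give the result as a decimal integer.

14967 = 011101001110111
2897 = 000101101010001
→ OR → 011101101110111 = 15223
11056 = 010101100110000
→ XOR → 001000001000111 = 4167
→ shifted left by 2 (mod 2^15) → 100000100011100 = 16668
0x5FEF = 101111111101111
→ AND → 100000100001100 = 16652

16652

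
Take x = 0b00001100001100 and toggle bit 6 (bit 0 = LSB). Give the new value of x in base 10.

844

x = 00001100001100
bit 6 is currently 0; toggle it via x ^ (1 << 6) = x ^ 64
→ 00001101001100 = 844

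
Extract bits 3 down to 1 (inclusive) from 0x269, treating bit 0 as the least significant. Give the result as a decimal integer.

v = 001001101001
Shift right by 1: 00100110100
Mask low 3 bits: 100 = 4

4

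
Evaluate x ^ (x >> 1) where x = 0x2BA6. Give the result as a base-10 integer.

x = 10101110100110 = 11174
x>>1 = 01010111010011
XOR  = 11111001110101 = 15989
(x ^ (x >> 1) gives the standard binary-reflected Gray code of x.)

15989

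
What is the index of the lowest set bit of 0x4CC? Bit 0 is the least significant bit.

2

0x4CC = 10011001100
Trailing zeros: 2, so the lowest set bit is bit 2 (value 4).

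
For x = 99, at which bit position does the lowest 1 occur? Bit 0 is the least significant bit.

99 = 1100011
Trailing zeros: 0, so the lowest set bit is bit 0 (value 1).

0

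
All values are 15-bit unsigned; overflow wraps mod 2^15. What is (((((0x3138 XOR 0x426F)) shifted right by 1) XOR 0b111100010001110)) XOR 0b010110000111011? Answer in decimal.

27934

0x3138 = 011000100111000
0x426F = 100001001101111
→ XOR → 111001101010111 = 29527
→ shifted right by 1 → 011100110101011 = 14763
0b111100010001110 = 111100010001110
→ XOR → 100000100100101 = 16677
0b010110000111011 = 010110000111011
→ XOR → 110110100011110 = 27934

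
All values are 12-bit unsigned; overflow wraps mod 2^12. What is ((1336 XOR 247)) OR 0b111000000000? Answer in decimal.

1336 = 010100111000
247 = 000011110111
→ XOR → 010111001111 = 1487
0b111000000000 = 111000000000
→ OR → 111111001111 = 4047

4047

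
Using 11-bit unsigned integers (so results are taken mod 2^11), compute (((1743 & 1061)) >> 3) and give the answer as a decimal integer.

1743 = 11011001111
1061 = 10000100101
→ & → 10000000101 = 1029
→ >> 3 → 00010000000 = 128

128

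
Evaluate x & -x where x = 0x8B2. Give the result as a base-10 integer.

x = 100010110010 = 2226
-x (two's complement) = …011101001110
AND   = 000000000010 = 2
(x & -x isolates the lowest set bit of x.)

2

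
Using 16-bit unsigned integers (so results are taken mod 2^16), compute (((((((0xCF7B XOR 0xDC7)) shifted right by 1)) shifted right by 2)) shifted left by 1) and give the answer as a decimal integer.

12462

0xCF7B = 1100111101111011
0xDC7 = 0000110111000111
→ XOR → 1100001010111100 = 49852
→ shifted right by 1 → 0110000101011110 = 24926
→ shifted right by 2 → 0001100001010111 = 6231
→ shifted left by 1 (mod 2^16) → 0011000010101110 = 12462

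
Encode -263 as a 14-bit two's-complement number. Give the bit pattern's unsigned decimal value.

16121

263 in 14 bits: 00000100000111
Invert: 11111011111000
Add 1:  11111011111001 = 16121
(Check: 2^14 - 263 = 16384 - 263 = 16121.)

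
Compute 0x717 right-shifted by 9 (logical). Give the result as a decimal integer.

3

0x717 = 11100010111
shift right by 9 → 00000000011 = 3
(equivalently, floor(1815 / 512))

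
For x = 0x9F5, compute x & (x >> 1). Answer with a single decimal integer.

x = 100111110101 = 2549
x>>1 = 010011111010
AND  = 000011110000 = 240
(x & (x >> 1) has a 1 wherever x has two consecutive 1 bits.)

240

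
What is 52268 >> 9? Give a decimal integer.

102

52268 = 1100110000101100
shift right by 9 → 0000000001100110 = 102
(equivalently, floor(52268 / 512))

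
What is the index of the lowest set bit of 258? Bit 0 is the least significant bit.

258 = 100000010
Trailing zeros: 1, so the lowest set bit is bit 1 (value 2).

1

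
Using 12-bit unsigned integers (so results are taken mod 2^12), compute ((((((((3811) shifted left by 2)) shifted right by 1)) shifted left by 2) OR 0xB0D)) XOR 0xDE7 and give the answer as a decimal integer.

3811 = 111011100011
→ shifted left by 2 (mod 2^12) → 101110001100 = 2956
→ shifted right by 1 → 010111000110 = 1478
→ shifted left by 2 (mod 2^12) → 011100011000 = 1816
0xB0D = 101100001101
→ OR → 111100011101 = 3869
0xDE7 = 110111100111
→ XOR → 001011111010 = 762

762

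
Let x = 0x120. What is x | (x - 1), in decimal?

319

x = 100100000 = 288
x - 1 = 100011111
OR    = 100111111 = 319
(x | (x - 1) sets all bits below the lowest set bit.)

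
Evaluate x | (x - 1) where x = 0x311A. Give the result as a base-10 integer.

12571

x = 11000100011010 = 12570
x - 1 = 11000100011001
OR    = 11000100011011 = 12571
(x | (x - 1) sets all bits below the lowest set bit.)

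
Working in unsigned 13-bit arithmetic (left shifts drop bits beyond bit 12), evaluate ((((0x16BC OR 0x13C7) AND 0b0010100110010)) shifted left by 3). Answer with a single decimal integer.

2448

0x16BC = 1011010111100
0x13C7 = 1001111000111
→ OR → 1011111111111 = 6143
0b0010100110010 = 0010100110010
→ AND → 0010100110010 = 1330
→ shifted left by 3 (mod 2^13) → 0100110010000 = 2448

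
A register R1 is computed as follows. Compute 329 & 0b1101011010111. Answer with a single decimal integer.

65

329 = 0000101001001
b = 1101011010111
AND → 0000001000001 = 65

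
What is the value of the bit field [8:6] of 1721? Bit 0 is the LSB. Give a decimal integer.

2

v = 011010111001
Shift right by 6: 011010
Mask low 3 bits: 010 = 2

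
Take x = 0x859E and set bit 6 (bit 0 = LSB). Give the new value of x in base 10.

34270

x = 1000010110011110
bit 6 is currently 0; set it via x | (1 << 6) = x | 64
→ 1000010111011110 = 34270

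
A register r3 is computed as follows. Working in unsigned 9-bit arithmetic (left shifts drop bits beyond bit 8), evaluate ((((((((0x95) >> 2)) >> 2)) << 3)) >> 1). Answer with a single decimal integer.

36

0x95 = 010010101
→ >> 2 → 000100101 = 37
→ >> 2 → 000001001 = 9
→ << 3 (mod 2^9) → 001001000 = 72
→ >> 1 → 000100100 = 36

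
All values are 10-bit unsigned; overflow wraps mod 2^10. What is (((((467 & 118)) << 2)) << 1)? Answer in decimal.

656

467 = 0111010011
118 = 0001110110
→ & → 0001010010 = 82
→ << 2 (mod 2^10) → 0101001000 = 328
→ << 1 (mod 2^10) → 1010010000 = 656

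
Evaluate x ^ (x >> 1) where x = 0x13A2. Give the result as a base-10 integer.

6771

x = 1001110100010 = 5026
x>>1 = 0100111010001
XOR  = 1101001110011 = 6771
(x ^ (x >> 1) gives the standard binary-reflected Gray code of x.)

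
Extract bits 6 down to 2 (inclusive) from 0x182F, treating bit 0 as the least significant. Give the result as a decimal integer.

11

v = 1100000101111
Shift right by 2: 11000001011
Mask low 5 bits: 01011 = 11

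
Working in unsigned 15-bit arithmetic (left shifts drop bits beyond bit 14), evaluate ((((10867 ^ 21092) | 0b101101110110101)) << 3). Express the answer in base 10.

10867 = 010101001110011
21092 = 101001001100100
→ ^ → 111100000010111 = 30743
0b101101110110101 = 101101110110101
→ | → 111101110110111 = 31671
→ << 3 (mod 2^15) → 101110110111000 = 23992

23992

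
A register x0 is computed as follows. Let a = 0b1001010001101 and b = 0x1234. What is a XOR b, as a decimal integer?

185

a = 1001010001101
0x1234 = 1001000110100
XOR → 0000010111001 = 185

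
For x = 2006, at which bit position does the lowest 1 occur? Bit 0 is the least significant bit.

1

2006 = 11111010110
Trailing zeros: 1, so the lowest set bit is bit 1 (value 2).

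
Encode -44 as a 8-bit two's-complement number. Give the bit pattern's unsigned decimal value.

44 in 8 bits: 00101100
Invert: 11010011
Add 1:  11010100 = 212
(Check: 2^8 - 44 = 256 - 44 = 212.)

212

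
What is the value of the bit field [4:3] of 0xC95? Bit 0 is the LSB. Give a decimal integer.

2

v = 110010010101
Shift right by 3: 110010010
Mask low 2 bits: 10 = 2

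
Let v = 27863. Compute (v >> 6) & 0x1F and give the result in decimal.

v = 110110011010111
Shift right by 6: 110110011
Mask low 5 bits: 10011 = 19

19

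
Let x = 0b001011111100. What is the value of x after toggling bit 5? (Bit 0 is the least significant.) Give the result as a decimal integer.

x = 001011111100
bit 5 is currently 1; toggle it via x ^ (1 << 5) = x ^ 32
→ 001011011100 = 732

732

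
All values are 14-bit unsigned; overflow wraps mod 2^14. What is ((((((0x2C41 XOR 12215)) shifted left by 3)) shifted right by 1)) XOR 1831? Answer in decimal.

2303

0x2C41 = 10110001000001
12215 = 10111110110111
→ XOR → 00001111110110 = 1014
→ shifted left by 3 (mod 2^14) → 01111110110000 = 8112
→ shifted right by 1 → 00111111011000 = 4056
1831 = 00011100100111
→ XOR → 00100011111111 = 2303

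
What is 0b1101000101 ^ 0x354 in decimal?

a = 1101000101
0x354 = 1101010100
XOR → 0000010001 = 17

17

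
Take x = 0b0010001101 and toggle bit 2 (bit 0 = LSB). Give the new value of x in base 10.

137

x = 0010001101
bit 2 is currently 1; toggle it via x ^ (1 << 2) = x ^ 4
→ 0010001001 = 137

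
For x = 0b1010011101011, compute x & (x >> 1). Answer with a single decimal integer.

x = 1010011101011 = 5355
x>>1 = 0101001110101
AND  = 0000001100001 = 97
(x & (x >> 1) has a 1 wherever x has two consecutive 1 bits.)

97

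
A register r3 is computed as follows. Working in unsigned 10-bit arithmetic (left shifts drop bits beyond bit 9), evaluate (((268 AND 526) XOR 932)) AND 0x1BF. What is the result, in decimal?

424

268 = 0100001100
526 = 1000001110
→ AND → 0000001100 = 12
932 = 1110100100
→ XOR → 1110101000 = 936
0x1BF = 0110111111
→ AND → 0110101000 = 424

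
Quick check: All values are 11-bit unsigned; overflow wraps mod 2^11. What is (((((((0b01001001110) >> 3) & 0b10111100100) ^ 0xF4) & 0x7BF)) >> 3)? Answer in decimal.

0b01001001110 = 01001001110
→ >> 3 → 00001001001 = 73
0b10111100100 = 10111100100
→ & → 00001000000 = 64
0xF4 = 00011110100
→ ^ → 00010110100 = 180
0x7BF = 11110111111
→ & → 00010110100 = 180
→ >> 3 → 00000010110 = 22

22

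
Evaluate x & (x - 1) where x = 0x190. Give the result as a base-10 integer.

384

x = 110010000 = 400
x - 1 = 110001111
AND   = 110000000 = 384
(x & (x - 1) clears the lowest set bit of x.)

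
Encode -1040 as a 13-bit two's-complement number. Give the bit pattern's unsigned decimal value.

7152

1040 in 13 bits: 0010000010000
Invert: 1101111101111
Add 1:  1101111110000 = 7152
(Check: 2^13 - 1040 = 8192 - 1040 = 7152.)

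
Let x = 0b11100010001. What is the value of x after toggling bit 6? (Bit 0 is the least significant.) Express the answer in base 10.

x = 11100010001
bit 6 is currently 0; toggle it via x ^ (1 << 6) = x ^ 64
→ 11101010001 = 1873

1873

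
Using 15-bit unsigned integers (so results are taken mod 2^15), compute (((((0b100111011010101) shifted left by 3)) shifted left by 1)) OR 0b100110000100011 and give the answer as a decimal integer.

0b100111011010101 = 100111011010101
→ shifted left by 3 (mod 2^15) → 111011010101000 = 30376
→ shifted left by 1 (mod 2^15) → 110110101010000 = 27984
0b100110000100011 = 100110000100011
→ OR → 110110101110011 = 28019

28019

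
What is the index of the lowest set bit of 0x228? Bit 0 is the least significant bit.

0x228 = 1000101000
Trailing zeros: 3, so the lowest set bit is bit 3 (value 8).

3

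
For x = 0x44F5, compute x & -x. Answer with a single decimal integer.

x = 100010011110101 = 17653
-x (two's complement) = …011101100001011
AND   = 000000000000001 = 1
(x & -x isolates the lowest set bit of x.)

1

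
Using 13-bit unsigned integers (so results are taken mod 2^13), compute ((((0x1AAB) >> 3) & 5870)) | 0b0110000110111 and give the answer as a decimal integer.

3703

0x1AAB = 1101010101011
→ >> 3 → 0001101010101 = 853
5870 = 1011011101110
→ & → 0001001000100 = 580
0b0110000110111 = 0110000110111
→ | → 0111001110111 = 3703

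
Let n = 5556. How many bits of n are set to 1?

5556 = 1010110110100
Count the 1s: 1 + 1 + 1 + 1 + 1 + 1 + 1 = 7

7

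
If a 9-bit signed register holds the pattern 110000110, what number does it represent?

-122

pattern = 110000110 (MSB is 1 ⇒ negative)
Invert: 001111001, add 1 → 001111010 = 122, so the value is -122.
(Equivalently: 390 - 2^9 = 390 - 512 = -122.)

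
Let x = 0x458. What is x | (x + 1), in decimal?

1113

x = 10001011000 = 1112
x + 1 = 10001011001
OR    = 10001011001 = 1113
(x | (x + 1) sets the lowest cleared bit.)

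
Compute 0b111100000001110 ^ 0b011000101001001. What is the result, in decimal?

a = 111100000001110
b = 011000101001001
XOR → 100100101000111 = 18759

18759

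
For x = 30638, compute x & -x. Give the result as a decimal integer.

x = 111011110101110 = 30638
-x (two's complement) = …000100001010010
AND   = 000000000000010 = 2
(x & -x isolates the lowest set bit of x.)

2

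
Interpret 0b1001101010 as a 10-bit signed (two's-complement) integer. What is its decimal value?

pattern = 1001101010 (MSB is 1 ⇒ negative)
Invert: 0110010101, add 1 → 0110010110 = 406, so the value is -406.
(Equivalently: 618 - 2^10 = 618 - 1024 = -406.)

-406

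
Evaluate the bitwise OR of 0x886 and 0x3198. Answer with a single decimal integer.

0x886 = 00100010000110
0x3198 = 11000110011000
 OR → 11100110011110 = 14750

14750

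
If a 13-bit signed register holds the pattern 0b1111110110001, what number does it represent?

pattern = 1111110110001 (MSB is 1 ⇒ negative)
Invert: 0000001001110, add 1 → 0000001001111 = 79, so the value is -79.
(Equivalently: 8113 - 2^13 = 8113 - 8192 = -79.)

-79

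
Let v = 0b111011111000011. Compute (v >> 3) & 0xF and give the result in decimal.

8

v = 111011111000011
Shift right by 3: 111011111000
Mask low 4 bits: 1000 = 8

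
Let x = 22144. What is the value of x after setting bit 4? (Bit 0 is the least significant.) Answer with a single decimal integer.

22160

x = 101011010000000
bit 4 is currently 0; set it via x | (1 << 4) = x | 16
→ 101011010010000 = 22160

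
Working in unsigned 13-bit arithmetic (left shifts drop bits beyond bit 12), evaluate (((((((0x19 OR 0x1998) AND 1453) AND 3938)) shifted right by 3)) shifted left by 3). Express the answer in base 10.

256

0x19 = 0000000011001
0x1998 = 1100110011000
→ OR → 1100110011001 = 6553
1453 = 0010110101101
→ AND → 0000110001001 = 393
3938 = 0111101100010
→ AND → 0000100000000 = 256
→ shifted right by 3 → 0000000100000 = 32
→ shifted left by 3 (mod 2^13) → 0000100000000 = 256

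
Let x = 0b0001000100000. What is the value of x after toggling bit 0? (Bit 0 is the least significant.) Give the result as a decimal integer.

545

x = 0001000100000
bit 0 is currently 0; toggle it via x ^ (1 << 0) = x ^ 1
→ 0001000100001 = 545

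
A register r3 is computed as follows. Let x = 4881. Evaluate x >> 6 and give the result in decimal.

76

4881 = 1001100010001
shift right by 6 → 0000001001100 = 76
(equivalently, floor(4881 / 64))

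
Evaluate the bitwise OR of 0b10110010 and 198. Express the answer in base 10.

246

a = 10110010
198 = 11000110
 OR → 11110110 = 246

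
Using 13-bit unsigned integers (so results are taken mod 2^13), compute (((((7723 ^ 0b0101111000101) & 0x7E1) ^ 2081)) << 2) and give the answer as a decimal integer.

7723 = 1111000101011
0b0101111000101 = 0101111000101
→ ^ → 1010111101110 = 5614
0x7E1 = 0011111100001
→ & → 0010111100000 = 1504
2081 = 0100000100001
→ ^ → 0110111000001 = 3521
→ << 2 (mod 2^13) → 1011100000100 = 5892

5892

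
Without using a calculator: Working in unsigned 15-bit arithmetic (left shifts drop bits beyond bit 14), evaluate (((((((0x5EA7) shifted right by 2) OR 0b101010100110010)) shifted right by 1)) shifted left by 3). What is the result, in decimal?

24296

0x5EA7 = 101111010100111
→ shifted right by 2 → 001011110101001 = 6057
0b101010100110010 = 101010100110010
→ OR → 101011110111011 = 22459
→ shifted right by 1 → 010101111011101 = 11229
→ shifted left by 3 (mod 2^15) → 101111011101000 = 24296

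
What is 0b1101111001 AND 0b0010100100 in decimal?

a = 1101111001
b = 0010100100
AND → 0000100000 = 32

32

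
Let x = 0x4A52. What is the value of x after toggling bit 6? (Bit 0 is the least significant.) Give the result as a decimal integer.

x = 100101001010010
bit 6 is currently 1; toggle it via x ^ (1 << 6) = x ^ 64
→ 100101000010010 = 18962

18962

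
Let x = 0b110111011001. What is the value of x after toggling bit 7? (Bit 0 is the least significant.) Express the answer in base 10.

x = 110111011001
bit 7 is currently 1; toggle it via x ^ (1 << 7) = x ^ 128
→ 110101011001 = 3417

3417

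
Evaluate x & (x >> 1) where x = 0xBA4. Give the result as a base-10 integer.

384

x = 101110100100 = 2980
x>>1 = 010111010010
AND  = 000110000000 = 384
(x & (x >> 1) has a 1 wherever x has two consecutive 1 bits.)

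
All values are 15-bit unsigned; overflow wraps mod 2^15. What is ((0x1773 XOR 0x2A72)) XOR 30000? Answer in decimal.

18481

0x1773 = 001011101110011
0x2A72 = 010101001110010
→ XOR → 011110100000001 = 15617
30000 = 111010100110000
→ XOR → 100100000110001 = 18481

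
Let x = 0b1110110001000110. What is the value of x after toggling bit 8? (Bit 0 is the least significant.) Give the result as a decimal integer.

60742

x = 1110110001000110
bit 8 is currently 0; toggle it via x ^ (1 << 8) = x ^ 256
→ 1110110101000110 = 60742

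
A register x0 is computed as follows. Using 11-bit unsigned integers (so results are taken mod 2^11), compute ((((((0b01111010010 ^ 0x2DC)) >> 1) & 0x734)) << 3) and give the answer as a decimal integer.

32

0b01111010010 = 01111010010
0x2DC = 01011011100
→ ^ → 00100001110 = 270
→ >> 1 → 00010000111 = 135
0x734 = 11100110100
→ & → 00000000100 = 4
→ << 3 (mod 2^11) → 00000100000 = 32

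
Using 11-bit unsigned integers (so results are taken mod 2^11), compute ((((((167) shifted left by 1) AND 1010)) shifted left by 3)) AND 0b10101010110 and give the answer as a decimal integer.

16

167 = 00010100111
→ shifted left by 1 (mod 2^11) → 00101001110 = 334
1010 = 01111110010
→ AND → 00101000010 = 322
→ shifted left by 3 (mod 2^11) → 01000010000 = 528
0b10101010110 = 10101010110
→ AND → 00000010000 = 16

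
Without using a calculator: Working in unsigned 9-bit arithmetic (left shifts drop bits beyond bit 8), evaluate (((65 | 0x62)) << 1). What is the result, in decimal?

198

65 = 001000001
0x62 = 001100010
→ | → 001100011 = 99
→ << 1 (mod 2^9) → 011000110 = 198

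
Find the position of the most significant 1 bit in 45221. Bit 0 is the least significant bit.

45221 = 1011000010100101
The topmost 1 is at position 15 (since 2^15 = 32768 ≤ 45221 < 65536).

15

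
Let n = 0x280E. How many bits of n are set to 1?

5

0x280E = 10100000001110
Count the 1s: 1 + 1 + 1 + 1 + 1 = 5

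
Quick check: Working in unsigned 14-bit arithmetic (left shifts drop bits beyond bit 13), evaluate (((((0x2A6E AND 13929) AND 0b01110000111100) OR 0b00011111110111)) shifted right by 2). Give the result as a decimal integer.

511

0x2A6E = 10101001101110
13929 = 11011001101001
→ AND → 10001001101000 = 8808
0b01110000111100 = 01110000111100
→ AND → 00000000101000 = 40
0b00011111110111 = 00011111110111
→ OR → 00011111111111 = 2047
→ shifted right by 2 → 00000111111111 = 511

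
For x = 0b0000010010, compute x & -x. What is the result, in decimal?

2

x = 10010 = 18
-x (two's complement) = …01110
AND   = 00010 = 2
(x & -x isolates the lowest set bit of x.)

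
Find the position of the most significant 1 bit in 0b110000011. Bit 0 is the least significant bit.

8

0b110000011 = 110000011
The topmost 1 is at position 8 (since 2^8 = 256 ≤ 387 < 512).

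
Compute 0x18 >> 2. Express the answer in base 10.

6

0x18 = 11000
shift right by 2 → 00110 = 6
(equivalently, floor(24 / 4))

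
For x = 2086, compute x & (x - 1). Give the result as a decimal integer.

2084

x = 100000100110 = 2086
x - 1 = 100000100101
AND   = 100000100100 = 2084
(x & (x - 1) clears the lowest set bit of x.)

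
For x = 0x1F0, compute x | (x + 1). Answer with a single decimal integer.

497

x = 111110000 = 496
x + 1 = 111110001
OR    = 111110001 = 497
(x | (x + 1) sets the lowest cleared bit.)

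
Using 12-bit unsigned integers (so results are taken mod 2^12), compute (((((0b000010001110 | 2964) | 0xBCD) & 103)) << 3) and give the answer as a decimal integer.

0b000010001110 = 000010001110
2964 = 101110010100
→ | → 101110011110 = 2974
0xBCD = 101111001101
→ | → 101111011111 = 3039
103 = 000001100111
→ & → 000001000111 = 71
→ << 3 (mod 2^12) → 001000111000 = 568

568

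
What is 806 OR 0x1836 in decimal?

806 = 0001100100110
0x1836 = 1100000110110
 OR → 1101100110110 = 6966

6966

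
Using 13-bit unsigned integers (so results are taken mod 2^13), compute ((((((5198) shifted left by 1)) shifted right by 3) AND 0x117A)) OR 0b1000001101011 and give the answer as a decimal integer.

5198 = 1010001001110
→ shifted left by 1 (mod 2^13) → 0100010011100 = 2204
→ shifted right by 3 → 0000100010011 = 275
0x117A = 1000101111010
→ AND → 0000100010010 = 274
0b1000001101011 = 1000001101011
→ OR → 1000101111011 = 4475

4475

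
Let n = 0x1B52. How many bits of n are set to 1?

0x1B52 = 1101101010010
Count the 1s: 1 + 1 + 1 + 1 + 1 + 1 + 1 = 7

7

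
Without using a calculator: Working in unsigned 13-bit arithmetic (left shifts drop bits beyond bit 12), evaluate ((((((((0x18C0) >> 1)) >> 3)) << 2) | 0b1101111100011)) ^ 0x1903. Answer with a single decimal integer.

0x18C0 = 1100011000000
→ >> 1 → 0110001100000 = 3168
→ >> 3 → 0000110001100 = 396
→ << 2 (mod 2^13) → 0011000110000 = 1584
0b1101111100011 = 1101111100011
→ | → 1111111110011 = 8179
0x1903 = 1100100000011
→ ^ → 0011011110000 = 1776

1776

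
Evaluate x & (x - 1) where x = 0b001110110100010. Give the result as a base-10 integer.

x = 1110110100010 = 7586
x - 1 = 1110110100001
AND   = 1110110100000 = 7584
(x & (x - 1) clears the lowest set bit of x.)

7584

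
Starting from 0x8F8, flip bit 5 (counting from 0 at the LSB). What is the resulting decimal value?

2264

x = 100011111000
bit 5 is currently 1; toggle it via x ^ (1 << 5) = x ^ 32
→ 100011011000 = 2264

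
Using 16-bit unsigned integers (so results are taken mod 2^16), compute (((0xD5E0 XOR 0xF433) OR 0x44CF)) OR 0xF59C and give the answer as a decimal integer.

62943

0xD5E0 = 1101010111100000
0xF433 = 1111010000110011
→ XOR → 0010000111010011 = 8659
0x44CF = 0100010011001111
→ OR → 0110010111011111 = 26079
0xF59C = 1111010110011100
→ OR → 1111010111011111 = 62943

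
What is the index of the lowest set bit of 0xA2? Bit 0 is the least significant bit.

1

0xA2 = 10100010
Trailing zeros: 1, so the lowest set bit is bit 1 (value 2).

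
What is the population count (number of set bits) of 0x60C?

4

0x60C = 11000001100
Count the 1s: 1 + 1 + 1 + 1 = 4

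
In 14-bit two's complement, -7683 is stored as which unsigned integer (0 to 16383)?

7683 in 14 bits: 01111000000011
Invert: 10000111111100
Add 1:  10000111111101 = 8701
(Check: 2^14 - 7683 = 16384 - 7683 = 8701.)

8701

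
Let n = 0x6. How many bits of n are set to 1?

2

0x6 = 110
Count the 1s: 1 + 1 = 2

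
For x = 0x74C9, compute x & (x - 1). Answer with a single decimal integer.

29896

x = 111010011001001 = 29897
x - 1 = 111010011001000
AND   = 111010011001000 = 29896
(x & (x - 1) clears the lowest set bit of x.)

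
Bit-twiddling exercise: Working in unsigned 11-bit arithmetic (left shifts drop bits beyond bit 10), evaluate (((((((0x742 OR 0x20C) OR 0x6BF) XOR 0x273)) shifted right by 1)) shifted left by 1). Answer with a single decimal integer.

1420

0x742 = 11101000010
0x20C = 01000001100
→ OR → 11101001110 = 1870
0x6BF = 11010111111
→ OR → 11111111111 = 2047
0x273 = 01001110011
→ XOR → 10110001100 = 1420
→ shifted right by 1 → 01011000110 = 710
→ shifted left by 1 (mod 2^11) → 10110001100 = 1420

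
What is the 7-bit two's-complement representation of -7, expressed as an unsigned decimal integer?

7 in 7 bits: 0000111
Invert: 1111000
Add 1:  1111001 = 121
(Check: 2^7 - 7 = 128 - 7 = 121.)

121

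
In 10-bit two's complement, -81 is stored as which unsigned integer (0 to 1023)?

943

81 in 10 bits: 0001010001
Invert: 1110101110
Add 1:  1110101111 = 943
(Check: 2^10 - 81 = 1024 - 81 = 943.)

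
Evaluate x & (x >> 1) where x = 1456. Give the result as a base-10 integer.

144

x = 10110110000 = 1456
x>>1 = 01011011000
AND  = 00010010000 = 144
(x & (x >> 1) has a 1 wherever x has two consecutive 1 bits.)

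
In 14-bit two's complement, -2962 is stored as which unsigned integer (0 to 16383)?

13422

2962 in 14 bits: 00101110010010
Invert: 11010001101101
Add 1:  11010001101110 = 13422
(Check: 2^14 - 2962 = 16384 - 2962 = 13422.)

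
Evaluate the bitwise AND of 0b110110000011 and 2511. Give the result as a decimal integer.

2435

a = 110110000011
2511 = 100111001111
AND → 100110000011 = 2435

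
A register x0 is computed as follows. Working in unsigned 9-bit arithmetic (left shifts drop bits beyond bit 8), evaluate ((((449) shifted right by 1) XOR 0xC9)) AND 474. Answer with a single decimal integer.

8

449 = 111000001
→ shifted right by 1 → 011100000 = 224
0xC9 = 011001001
→ XOR → 000101001 = 41
474 = 111011010
→ AND → 000001000 = 8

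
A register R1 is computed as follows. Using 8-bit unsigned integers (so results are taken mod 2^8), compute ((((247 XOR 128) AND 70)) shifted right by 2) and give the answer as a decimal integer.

17

247 = 11110111
128 = 10000000
→ XOR → 01110111 = 119
70 = 01000110
→ AND → 01000110 = 70
→ shifted right by 2 → 00010001 = 17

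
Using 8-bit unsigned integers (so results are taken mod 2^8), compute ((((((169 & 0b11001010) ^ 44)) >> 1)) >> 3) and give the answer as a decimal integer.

10

169 = 10101001
0b11001010 = 11001010
→ & → 10001000 = 136
44 = 00101100
→ ^ → 10100100 = 164
→ >> 1 → 01010010 = 82
→ >> 3 → 00001010 = 10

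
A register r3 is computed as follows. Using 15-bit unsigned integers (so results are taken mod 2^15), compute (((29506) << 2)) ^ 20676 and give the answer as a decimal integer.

7628

29506 = 111001101000010
→ << 2 (mod 2^15) → 100110100001000 = 19720
20676 = 101000011000100
→ ^ → 001110111001100 = 7628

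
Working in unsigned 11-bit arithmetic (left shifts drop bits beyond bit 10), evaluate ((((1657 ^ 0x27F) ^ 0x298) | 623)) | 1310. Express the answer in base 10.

1657 = 11001111001
0x27F = 01001111111
→ ^ → 10000000110 = 1030
0x298 = 01010011000
→ ^ → 11010011110 = 1694
623 = 01001101111
→ | → 11011111111 = 1791
1310 = 10100011110
→ | → 11111111111 = 2047

2047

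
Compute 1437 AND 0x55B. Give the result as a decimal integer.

1305

1437 = 10110011101
0x55B = 10101011011
AND → 10100011001 = 1305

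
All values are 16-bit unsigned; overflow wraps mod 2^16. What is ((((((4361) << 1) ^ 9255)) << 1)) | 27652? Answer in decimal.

4361 = 0001000100001001
→ << 1 (mod 2^16) → 0010001000010010 = 8722
9255 = 0010010000100111
→ ^ → 0000011000110101 = 1589
→ << 1 (mod 2^16) → 0000110001101010 = 3178
27652 = 0110110000000100
→ | → 0110110001101110 = 27758

27758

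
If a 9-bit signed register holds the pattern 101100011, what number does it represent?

-157

pattern = 101100011 (MSB is 1 ⇒ negative)
Invert: 010011100, add 1 → 010011101 = 157, so the value is -157.
(Equivalently: 355 - 2^9 = 355 - 512 = -157.)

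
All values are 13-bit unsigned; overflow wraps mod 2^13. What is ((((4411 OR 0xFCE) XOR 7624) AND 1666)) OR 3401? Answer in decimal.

3915

4411 = 1000100111011
0xFCE = 0111111001110
→ OR → 1111111111111 = 8191
7624 = 1110111001000
→ XOR → 0001000110111 = 567
1666 = 0011010000010
→ AND → 0001000000010 = 514
3401 = 0110101001001
→ OR → 0111101001011 = 3915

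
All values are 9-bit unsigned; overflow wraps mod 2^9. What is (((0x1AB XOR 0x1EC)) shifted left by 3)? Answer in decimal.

0x1AB = 110101011
0x1EC = 111101100
→ XOR → 001000111 = 71
→ shifted left by 3 (mod 2^9) → 000111000 = 56

56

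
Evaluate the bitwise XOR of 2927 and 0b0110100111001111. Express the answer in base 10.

25248

2927 = 000101101101111
b = 110100111001111
XOR → 110001010100000 = 25248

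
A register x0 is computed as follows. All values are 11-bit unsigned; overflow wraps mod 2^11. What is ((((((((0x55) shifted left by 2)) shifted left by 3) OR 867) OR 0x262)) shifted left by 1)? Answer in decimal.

1990

0x55 = 00001010101
→ shifted left by 2 (mod 2^11) → 00101010100 = 340
→ shifted left by 3 (mod 2^11) → 01010100000 = 672
867 = 01101100011
→ OR → 01111100011 = 995
0x262 = 01001100010
→ OR → 01111100011 = 995
→ shifted left by 1 (mod 2^11) → 11111000110 = 1990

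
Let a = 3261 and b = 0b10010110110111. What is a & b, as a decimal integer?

1205

3261 = 00110010111101
b = 10010110110111
AND → 00010010110101 = 1205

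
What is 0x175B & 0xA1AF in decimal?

267

0x175B = 0001011101011011
0xA1AF = 1010000110101111
AND → 0000000100001011 = 267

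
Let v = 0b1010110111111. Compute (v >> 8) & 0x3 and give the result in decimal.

v = 1010110111111
Shift right by 8: 10101
Mask low 2 bits: 01 = 1

1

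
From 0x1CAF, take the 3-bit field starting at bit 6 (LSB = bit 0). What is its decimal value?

v = 1110010101111
Shift right by 6: 1110010
Mask low 3 bits: 010 = 2

2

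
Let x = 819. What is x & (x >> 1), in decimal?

273

x = 1100110011 = 819
x>>1 = 0110011001
AND  = 0100010001 = 273
(x & (x >> 1) has a 1 wherever x has two consecutive 1 bits.)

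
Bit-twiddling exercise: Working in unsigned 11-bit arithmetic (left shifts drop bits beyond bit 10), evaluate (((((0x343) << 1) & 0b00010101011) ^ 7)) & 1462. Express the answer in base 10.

0x343 = 01101000011
→ << 1 (mod 2^11) → 11010000110 = 1670
0b00010101011 = 00010101011
→ & → 00010000010 = 130
7 = 00000000111
→ ^ → 00010000101 = 133
1462 = 10110110110
→ & → 00010000100 = 132

132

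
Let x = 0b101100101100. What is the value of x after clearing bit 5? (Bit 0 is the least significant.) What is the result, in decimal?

2828

x = 101100101100
bit 5 is currently 1; clear it via x & ~(1 << 5) = x & ~32
→ 101100001100 = 2828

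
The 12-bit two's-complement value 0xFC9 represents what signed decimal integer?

-55

pattern = 111111001001 (MSB is 1 ⇒ negative)
Invert: 000000110110, add 1 → 000000110111 = 55, so the value is -55.
(Equivalently: 4041 - 2^12 = 4041 - 4096 = -55.)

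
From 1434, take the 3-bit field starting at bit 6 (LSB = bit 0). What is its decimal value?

6

v = 000010110011010
Shift right by 6: 000010110
Mask low 3 bits: 110 = 6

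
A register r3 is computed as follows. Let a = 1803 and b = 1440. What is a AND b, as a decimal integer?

1803 = 11100001011
1440 = 10110100000
AND → 10100000000 = 1280

1280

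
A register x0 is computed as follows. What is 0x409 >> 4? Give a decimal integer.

0x409 = 10000001001
shift right by 4 → 00001000000 = 64
(equivalently, floor(1033 / 16))

64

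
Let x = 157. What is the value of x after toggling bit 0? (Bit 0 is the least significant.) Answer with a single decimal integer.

x = 010011101
bit 0 is currently 1; toggle it via x ^ (1 << 0) = x ^ 1
→ 010011100 = 156

156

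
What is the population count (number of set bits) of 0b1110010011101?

n = 1110010011101
Count the 1s: 1 + 1 + 1 + 1 + 1 + 1 + 1 + 1 = 8

8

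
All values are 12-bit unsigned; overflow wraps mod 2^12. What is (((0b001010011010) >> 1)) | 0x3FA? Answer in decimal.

1023

0b001010011010 = 001010011010
→ >> 1 → 000101001101 = 333
0x3FA = 001111111010
→ | → 001111111111 = 1023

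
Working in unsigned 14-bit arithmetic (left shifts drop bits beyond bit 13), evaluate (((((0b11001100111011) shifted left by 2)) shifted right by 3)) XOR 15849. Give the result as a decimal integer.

0b11001100111011 = 11001100111011
→ shifted left by 2 (mod 2^14) → 00110011101100 = 3308
→ shifted right by 3 → 00000110011101 = 413
15849 = 11110111101001
→ XOR → 11110001110100 = 15476

15476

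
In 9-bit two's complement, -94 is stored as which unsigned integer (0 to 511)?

418

94 in 9 bits: 001011110
Invert: 110100001
Add 1:  110100010 = 418
(Check: 2^9 - 94 = 512 - 94 = 418.)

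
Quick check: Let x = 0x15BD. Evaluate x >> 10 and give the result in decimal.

0x15BD = 1010110111101
shift right by 10 → 0000000000101 = 5
(equivalently, floor(5565 / 1024))

5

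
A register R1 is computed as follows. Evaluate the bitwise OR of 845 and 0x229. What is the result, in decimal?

845 = 1101001101
0x229 = 1000101001
 OR → 1101101101 = 877

877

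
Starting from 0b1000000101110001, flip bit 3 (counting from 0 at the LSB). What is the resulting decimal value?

x = 1000000101110001
bit 3 is currently 0; toggle it via x ^ (1 << 3) = x ^ 8
→ 1000000101111001 = 33145

33145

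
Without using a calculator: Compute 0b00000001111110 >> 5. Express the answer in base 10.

x = 1111110
shift right by 5 → 0000011 = 3
(equivalently, floor(126 / 32))

3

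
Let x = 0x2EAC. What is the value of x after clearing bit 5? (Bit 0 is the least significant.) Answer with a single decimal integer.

x = 10111010101100
bit 5 is currently 1; clear it via x & ~(1 << 5) = x & ~32
→ 10111010001100 = 11916

11916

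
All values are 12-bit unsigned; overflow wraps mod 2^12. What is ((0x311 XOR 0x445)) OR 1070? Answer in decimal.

0x311 = 001100010001
0x445 = 010001000101
→ XOR → 011101010100 = 1876
1070 = 010000101110
→ OR → 011101111110 = 1918

1918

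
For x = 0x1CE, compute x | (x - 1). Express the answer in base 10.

x = 111001110 = 462
x - 1 = 111001101
OR    = 111001111 = 463
(x | (x - 1) sets all bits below the lowest set bit.)

463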